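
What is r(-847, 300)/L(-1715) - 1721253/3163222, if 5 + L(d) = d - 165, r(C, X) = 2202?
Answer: -10209976749/5962673470 ≈ -1.7123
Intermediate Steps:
L(d) = -170 + d (L(d) = -5 + (d - 165) = -5 + (-165 + d) = -170 + d)
r(-847, 300)/L(-1715) - 1721253/3163222 = 2202/(-170 - 1715) - 1721253/3163222 = 2202/(-1885) - 1721253*1/3163222 = 2202*(-1/1885) - 1721253/3163222 = -2202/1885 - 1721253/3163222 = -10209976749/5962673470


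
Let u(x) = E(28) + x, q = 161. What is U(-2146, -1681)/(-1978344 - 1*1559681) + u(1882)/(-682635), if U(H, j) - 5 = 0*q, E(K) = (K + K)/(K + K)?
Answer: -53324114/19321437567 ≈ -0.0027598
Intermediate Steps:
E(K) = 1 (E(K) = (2*K)/((2*K)) = (2*K)*(1/(2*K)) = 1)
U(H, j) = 5 (U(H, j) = 5 + 0*161 = 5 + 0 = 5)
u(x) = 1 + x
U(-2146, -1681)/(-1978344 - 1*1559681) + u(1882)/(-682635) = 5/(-1978344 - 1*1559681) + (1 + 1882)/(-682635) = 5/(-1978344 - 1559681) + 1883*(-1/682635) = 5/(-3538025) - 1883/682635 = 5*(-1/3538025) - 1883/682635 = -1/707605 - 1883/682635 = -53324114/19321437567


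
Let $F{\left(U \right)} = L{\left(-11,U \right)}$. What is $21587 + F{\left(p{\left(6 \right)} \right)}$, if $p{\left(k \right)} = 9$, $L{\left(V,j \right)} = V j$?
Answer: $21488$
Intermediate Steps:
$F{\left(U \right)} = - 11 U$
$21587 + F{\left(p{\left(6 \right)} \right)} = 21587 - 99 = 21488$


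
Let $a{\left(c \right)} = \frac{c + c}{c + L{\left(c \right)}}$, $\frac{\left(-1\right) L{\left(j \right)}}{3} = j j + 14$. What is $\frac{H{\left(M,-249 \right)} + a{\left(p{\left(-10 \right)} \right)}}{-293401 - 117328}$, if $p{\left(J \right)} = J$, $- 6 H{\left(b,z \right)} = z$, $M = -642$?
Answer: $- \frac{3657}{36144152} \approx -0.00010118$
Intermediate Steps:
$H{\left(b,z \right)} = - \frac{z}{6}$
$L{\left(j \right)} = -42 - 3 j^{2}$ ($L{\left(j \right)} = - 3 \left(j j + 14\right) = - 3 \left(j^{2} + 14\right) = - 3 \left(14 + j^{2}\right) = -42 - 3 j^{2}$)
$a{\left(c \right)} = \frac{2 c}{-42 + c - 3 c^{2}}$ ($a{\left(c \right)} = \frac{c + c}{c - \left(42 + 3 c^{2}\right)} = \frac{2 c}{-42 + c - 3 c^{2}}$)
$\frac{H{\left(M,-249 \right)} + a{\left(p{\left(-10 \right)} \right)}}{-293401 - 117328} = \frac{\left(- \frac{1}{6}\right) \left(-249\right) - - \frac{20}{42 - -10 + 3 \left(-10\right)^{2}}}{-293401 - 117328} = \frac{\frac{83}{2} - - \frac{20}{42 + 10 + 3 \cdot 100}}{-410729} = \left(\frac{83}{2} - - \frac{20}{42 + 10 + 300}\right) \left(- \frac{1}{410729}\right) = \left(\frac{83}{2} - - \frac{20}{352}\right) \left(- \frac{1}{410729}\right) = \left(\frac{83}{2} - \left(-20\right) \frac{1}{352}\right) \left(- \frac{1}{410729}\right) = \left(\frac{83}{2} + \frac{5}{88}\right) \left(- \frac{1}{410729}\right) = \frac{3657}{88} \left(- \frac{1}{410729}\right) = - \frac{3657}{36144152}$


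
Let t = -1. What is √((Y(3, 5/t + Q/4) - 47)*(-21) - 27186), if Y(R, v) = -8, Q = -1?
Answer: I*√26031 ≈ 161.34*I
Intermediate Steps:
√((Y(3, 5/t + Q/4) - 47)*(-21) - 27186) = √((-8 - 47)*(-21) - 27186) = √(-55*(-21) - 27186) = √(1155 - 27186) = √(-26031) = I*√26031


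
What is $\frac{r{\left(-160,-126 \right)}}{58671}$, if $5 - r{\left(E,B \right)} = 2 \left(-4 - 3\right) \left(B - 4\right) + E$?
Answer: $- \frac{1655}{58671} \approx -0.028208$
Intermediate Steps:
$r{\left(E,B \right)} = -51 - E + 14 B$ ($r{\left(E,B \right)} = 5 - \left(2 \left(-4 - 3\right) \left(B - 4\right) + E\right) = 5 - \left(2 \left(- 7 \left(-4 + B\right)\right) + E\right) = 5 - \left(2 \left(28 - 7 B\right) + E\right) = 5 - \left(\left(56 - 14 B\right) + E\right) = 5 - \left(56 + E - 14 B\right) = -51 - E + 14 B$)
$\frac{r{\left(-160,-126 \right)}}{58671} = \frac{-51 - -160 + 14 \left(-126\right)}{58671} = \left(-51 + 160 - 1764\right) \frac{1}{58671} = \left(-1655\right) \frac{1}{58671} = - \frac{1655}{58671}$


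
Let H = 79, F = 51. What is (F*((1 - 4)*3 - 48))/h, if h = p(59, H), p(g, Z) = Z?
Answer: -2907/79 ≈ -36.797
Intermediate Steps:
h = 79
(F*((1 - 4)*3 - 48))/h = (51*((1 - 4)*3 - 48))/79 = (51*(-3*3 - 48))*(1/79) = (51*(-9 - 48))*(1/79) = (51*(-57))*(1/79) = -2907*1/79 = -2907/79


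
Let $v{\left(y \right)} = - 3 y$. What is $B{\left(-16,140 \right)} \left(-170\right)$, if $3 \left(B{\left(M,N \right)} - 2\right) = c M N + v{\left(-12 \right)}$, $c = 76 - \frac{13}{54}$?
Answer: $\frac{778733620}{81} \approx 9.614 \cdot 10^{6}$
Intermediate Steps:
$c = \frac{4091}{54}$ ($c = 76 - 13 \cdot \frac{1}{54} = 76 - \frac{13}{54} = \frac{4091}{54} \approx 75.759$)
$B{\left(M,N \right)} = 14 + \frac{4091 M N}{162}$ ($B{\left(M,N \right)} = 2 + \frac{\frac{4091 M}{54} N - -36}{3} = 2 + \frac{\frac{4091 M N}{54} + 36}{3} = 2 + \frac{36 + \frac{4091 M N}{54}}{3} = 2 + \left(12 + \frac{4091 M N}{162}\right) = 14 + \frac{4091 M N}{162}$)
$B{\left(-16,140 \right)} \left(-170\right) = \left(14 + \frac{4091}{162} \left(-16\right) 140\right) \left(-170\right) = \left(14 - \frac{4581920}{81}\right) \left(-170\right) = \left(- \frac{4580786}{81}\right) \left(-170\right) = \frac{778733620}{81}$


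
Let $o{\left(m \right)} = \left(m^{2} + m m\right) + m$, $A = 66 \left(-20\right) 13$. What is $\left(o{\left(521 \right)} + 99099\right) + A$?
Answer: $625342$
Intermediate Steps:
$A = -17160$ ($A = \left(-1320\right) 13 = -17160$)
$o{\left(m \right)} = m + 2 m^{2}$ ($o{\left(m \right)} = \left(m^{2} + m^{2}\right) + m = 2 m^{2} + m = m + 2 m^{2}$)
$\left(o{\left(521 \right)} + 99099\right) + A = \left(521 \left(1 + 2 \cdot 521\right) + 99099\right) - 17160 = \left(521 \left(1 + 1042\right) + 99099\right) - 17160 = \left(521 \cdot 1043 + 99099\right) - 17160 = \left(543403 + 99099\right) - 17160 = 642502 - 17160 = 625342$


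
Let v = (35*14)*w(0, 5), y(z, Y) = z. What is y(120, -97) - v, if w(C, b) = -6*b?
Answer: 14820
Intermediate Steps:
v = -14700 (v = (35*14)*(-6*5) = 490*(-30) = -14700)
y(120, -97) - v = 120 - 1*(-14700) = 120 + 14700 = 14820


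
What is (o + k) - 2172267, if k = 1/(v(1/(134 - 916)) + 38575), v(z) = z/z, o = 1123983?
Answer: -40438603583/38576 ≈ -1.0483e+6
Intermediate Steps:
v(z) = 1
k = 1/38576 (k = 1/(1 + 38575) = 1/38576 ≈ 2.5923e-5)
(o + k) - 2172267 = (1123983 + 1/38576) - 2172267 = 43358768209/38576 - 2172267 = -40438603583/38576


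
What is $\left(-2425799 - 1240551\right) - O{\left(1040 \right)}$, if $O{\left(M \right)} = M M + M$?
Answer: $-4748990$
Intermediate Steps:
$O{\left(M \right)} = M + M^{2}$ ($O{\left(M \right)} = M^{2} + M = M + M^{2}$)
$\left(-2425799 - 1240551\right) - O{\left(1040 \right)} = \left(-2425799 - 1240551\right) - 1040 \left(1 + 1040\right) = \left(-2425799 - 1240551\right) - 1040 \cdot 1041 = -3666350 - 1082640 = -4748990$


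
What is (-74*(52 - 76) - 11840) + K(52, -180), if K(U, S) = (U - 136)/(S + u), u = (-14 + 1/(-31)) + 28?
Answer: -51796804/5147 ≈ -10064.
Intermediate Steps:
u = 433/31 (u = (-14 - 1/31) + 28 = -435/31 + 28 = 433/31 ≈ 13.968)
K(U, S) = (-136 + U)/(433/31 + S) (K(U, S) = (U - 136)/(S + 433/31) = (-136 + U)/(433/31 + S))
(-74*(52 - 76) - 11840) + K(52, -180) = (-74*(52 - 76) - 11840) + 31*(-136 + 52)/(433 + 31*(-180)) = (-74*(-24) - 11840) + 31*(-84)/(433 - 5580) = (1776 - 11840) + 31*(-84)/(-5147) = -10064 + 31*(-1/5147)*(-84) = -10064 + 2604/5147 = -51796804/5147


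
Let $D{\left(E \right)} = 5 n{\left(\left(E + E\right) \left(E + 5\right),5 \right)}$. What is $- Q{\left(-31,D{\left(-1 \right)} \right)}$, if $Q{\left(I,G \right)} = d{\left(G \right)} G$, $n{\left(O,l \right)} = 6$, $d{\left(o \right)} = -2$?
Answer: $60$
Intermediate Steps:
$D{\left(E \right)} = 30$ ($D{\left(E \right)} = 5 \cdot 6 = 30$)
$Q{\left(I,G \right)} = - 2 G$
$- Q{\left(-31,D{\left(-1 \right)} \right)} = - \left(-2\right) 30 = \left(-1\right) \left(-60\right) = 60$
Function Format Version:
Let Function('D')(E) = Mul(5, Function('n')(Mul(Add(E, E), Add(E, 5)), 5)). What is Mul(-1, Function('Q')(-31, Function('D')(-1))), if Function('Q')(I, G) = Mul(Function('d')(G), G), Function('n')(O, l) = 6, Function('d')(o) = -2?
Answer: 60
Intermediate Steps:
Function('D')(E) = 30 (Function('D')(E) = Mul(5, 6) = 30)
Function('Q')(I, G) = Mul(-2, G)
Mul(-1, Function('Q')(-31, Function('D')(-1))) = Mul(-1, Mul(-2, 30)) = Mul(-1, -60) = 60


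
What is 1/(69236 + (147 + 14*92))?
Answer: 1/70671 ≈ 1.4150e-5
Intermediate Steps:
1/(69236 + (147 + 14*92)) = 1/(69236 + (147 + 1288)) = 1/(69236 + 1435) = 1/70671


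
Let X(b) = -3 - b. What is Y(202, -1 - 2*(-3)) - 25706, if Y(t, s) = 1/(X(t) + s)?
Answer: -5141201/200 ≈ -25706.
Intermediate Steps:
Y(t, s) = 1/(-3 + s - t) (Y(t, s) = 1/((-3 - t) + s) = 1/(-3 + s - t))
Y(202, -1 - 2*(-3)) - 25706 = 1/(-3 + (-1 - 2*(-3)) - 1*202) - 25706 = 1/(-3 + (-1 + 6) - 202) - 25706 = 1/(-3 + 5 - 202) - 25706 = 1/(-200) - 25706 = -1/200 - 25706 = -5141201/200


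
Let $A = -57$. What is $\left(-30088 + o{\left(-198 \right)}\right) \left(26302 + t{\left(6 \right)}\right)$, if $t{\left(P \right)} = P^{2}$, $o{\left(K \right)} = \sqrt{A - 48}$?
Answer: $-792457744 + 26338 i \sqrt{105} \approx -7.9246 \cdot 10^{8} + 2.6988 \cdot 10^{5} i$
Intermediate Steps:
$o{\left(K \right)} = i \sqrt{105}$ ($o{\left(K \right)} = \sqrt{-57 - 48} = \sqrt{-105} = i \sqrt{105}$)
$\left(-30088 + o{\left(-198 \right)}\right) \left(26302 + t{\left(6 \right)}\right) = \left(-30088 + i \sqrt{105}\right) \left(26302 + 6^{2}\right) = \left(-30088 + i \sqrt{105}\right) \left(26302 + 36\right) = \left(-30088 + i \sqrt{105}\right) 26338 = -792457744 + 26338 i \sqrt{105}$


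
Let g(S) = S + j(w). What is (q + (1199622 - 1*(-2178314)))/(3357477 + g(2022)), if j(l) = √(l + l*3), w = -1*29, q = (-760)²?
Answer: 13288619236464/11286233531117 - 7911072*I*√29/11286233531117 ≈ 1.1774 - 3.7747e-6*I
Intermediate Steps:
q = 577600
w = -29
j(l) = 2*√l (j(l) = √(l + 3*l) = √(4*l) = 2*√l)
g(S) = S + 2*I*√29 (g(S) = S + 2*√(-29) = S + 2*(I*√29) = S + 2*I*√29)
(q + (1199622 - 1*(-2178314)))/(3357477 + g(2022)) = (577600 + (1199622 - 1*(-2178314)))/(3357477 + (2022 + 2*I*√29)) = (577600 + (1199622 + 2178314))/(3359499 + 2*I*√29) = (577600 + 3377936)/(3359499 + 2*I*√29) = 3955536/(3359499 + 2*I*√29)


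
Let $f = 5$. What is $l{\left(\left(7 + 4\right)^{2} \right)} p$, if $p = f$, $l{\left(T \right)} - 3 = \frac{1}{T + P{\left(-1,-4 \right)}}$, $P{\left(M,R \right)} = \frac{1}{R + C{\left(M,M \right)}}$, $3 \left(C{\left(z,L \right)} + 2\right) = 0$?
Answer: $\frac{2181}{145} \approx 15.041$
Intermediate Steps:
$C{\left(z,L \right)} = -2$ ($C{\left(z,L \right)} = -2 + \frac{1}{3} \cdot 0 = -2 + 0 = -2$)
$P{\left(M,R \right)} = \frac{1}{-2 + R}$ ($P{\left(M,R \right)} = \frac{1}{R - 2} = \frac{1}{-2 + R}$)
$l{\left(T \right)} = 3 + \frac{1}{- \frac{1}{6} + T}$ ($l{\left(T \right)} = 3 + \frac{1}{T + \frac{1}{-2 - 4}} = 3 + \frac{1}{T + \frac{1}{-6}} = 3 + \frac{1}{T - \frac{1}{6}} = 3 + \frac{1}{- \frac{1}{6} + T}$)
$p = 5$
$l{\left(\left(7 + 4\right)^{2} \right)} p = \frac{3 \left(1 + 6 \left(7 + 4\right)^{2}\right)}{-1 + 6 \left(7 + 4\right)^{2}} \cdot 5 = \frac{3 \left(1 + 6 \cdot 11^{2}\right)}{-1 + 6 \cdot 11^{2}} \cdot 5 = \frac{3 \left(1 + 6 \cdot 121\right)}{-1 + 6 \cdot 121} \cdot 5 = \frac{3 \left(1 + 726\right)}{-1 + 726} \cdot 5 = 3 \cdot \frac{1}{725} \cdot 727 \cdot 5 = \frac{2181}{725} \cdot 5 = \frac{2181}{145}$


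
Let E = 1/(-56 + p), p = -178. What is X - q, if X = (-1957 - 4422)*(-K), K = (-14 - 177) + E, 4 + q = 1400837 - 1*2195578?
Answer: -99139075/234 ≈ -4.2367e+5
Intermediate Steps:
q = -794745 (q = -4 + (1400837 - 1*2195578) = -4 + (1400837 - 2195578) = -4 - 794741 = -794745)
E = -1/234 (E = 1/(-56 - 178) = 1/(-234) = -1/234 ≈ -0.0042735)
K = -44695/234 (K = (-14 - 177) - 1/234 = -191 - 1/234 = -44695/234 ≈ -191.00)
X = -285109405/234 (X = (-1957 - 4422)*(-1*(-44695/234)) = -6379*44695/234 = -285109405/234 ≈ -1.2184e+6)
X - q = -285109405/234 - 1*(-794745) = -285109405/234 + 794745 = -99139075/234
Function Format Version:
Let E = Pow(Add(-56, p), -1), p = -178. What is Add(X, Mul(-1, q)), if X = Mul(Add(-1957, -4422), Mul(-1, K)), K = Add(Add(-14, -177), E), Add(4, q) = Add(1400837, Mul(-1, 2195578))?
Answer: Rational(-99139075, 234) ≈ -4.2367e+5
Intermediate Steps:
q = -794745 (q = Add(-4, Add(1400837, Mul(-1, 2195578))) = Add(-4, Add(1400837, -2195578)) = Add(-4, -794741) = -794745)
E = Rational(-1, 234) (E = Pow(Add(-56, -178), -1) = Pow(-234, -1) = Rational(-1, 234) ≈ -0.0042735)
K = Rational(-44695, 234) (K = Add(Add(-14, -177), Rational(-1, 234)) = Add(-191, Rational(-1, 234)) = Rational(-44695, 234) ≈ -191.00)
X = Rational(-285109405, 234) (X = Mul(Add(-1957, -4422), Mul(-1, Rational(-44695, 234))) = Mul(-6379, Rational(44695, 234)) = Rational(-285109405, 234) ≈ -1.2184e+6)
Add(X, Mul(-1, q)) = Add(Rational(-285109405, 234), Mul(-1, -794745)) = Add(Rational(-285109405, 234), 794745) = Rational(-99139075, 234)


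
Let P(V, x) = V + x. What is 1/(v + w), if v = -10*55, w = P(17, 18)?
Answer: -1/515 ≈ -0.0019417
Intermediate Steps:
w = 35 (w = 17 + 18 = 35)
v = -550
1/(v + w) = 1/(-550 + 35) = 1/(-515) = -1/515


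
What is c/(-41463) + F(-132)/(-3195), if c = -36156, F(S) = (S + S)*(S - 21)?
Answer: -57750188/4906455 ≈ -11.770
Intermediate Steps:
F(S) = 2*S*(-21 + S) (F(S) = (2*S)*(-21 + S) = 2*S*(-21 + S))
c/(-41463) + F(-132)/(-3195) = -36156/(-41463) + (2*(-132)*(-21 - 132))/(-3195) = -36156*(-1/41463) + (2*(-132)*(-153))*(-1/3195) = 12052/13821 + 40392*(-1/3195) = 12052/13821 - 4488/355 = -57750188/4906455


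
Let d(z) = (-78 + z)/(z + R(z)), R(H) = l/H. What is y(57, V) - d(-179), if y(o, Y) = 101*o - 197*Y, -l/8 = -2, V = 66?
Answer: -232298968/32057 ≈ -7246.4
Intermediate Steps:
l = 16 (l = -8*(-2) = 16)
R(H) = 16/H
y(o, Y) = -197*Y + 101*o
d(z) = (-78 + z)/(z + 16/z)
y(57, V) - d(-179) = (-197*66 + 101*57) - (-179)*(-78 - 179)/(16 + (-179)**2) = (-13002 + 5757) - (-179)*(-257)/(16 + 32041) = -7245 - (-179)*(-257)/32057 = -7245 - 1*46003/32057 = -7245 - 46003/32057 = -232298968/32057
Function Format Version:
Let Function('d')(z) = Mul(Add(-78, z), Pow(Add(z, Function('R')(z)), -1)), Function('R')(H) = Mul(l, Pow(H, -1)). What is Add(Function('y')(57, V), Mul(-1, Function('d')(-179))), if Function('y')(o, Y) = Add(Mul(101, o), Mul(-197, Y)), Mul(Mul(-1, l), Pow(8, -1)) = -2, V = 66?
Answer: Rational(-232298968, 32057) ≈ -7246.4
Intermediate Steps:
l = 16 (l = Mul(-8, -2) = 16)
Function('R')(H) = Mul(16, Pow(H, -1))
Function('y')(o, Y) = Add(Mul(-197, Y), Mul(101, o))
Function('d')(z) = Mul(Pow(Add(z, Mul(16, Pow(z, -1))), -1), Add(-78, z)) (Function('d')(z) = Mul(Add(-78, z), Pow(Add(z, Mul(16, Pow(z, -1))), -1)) = Mul(Pow(Add(z, Mul(16, Pow(z, -1))), -1), Add(-78, z)))
Add(Function('y')(57, V), Mul(-1, Function('d')(-179))) = Add(Add(Mul(-197, 66), Mul(101, 57)), Mul(-1, Mul(-179, Pow(Add(16, Pow(-179, 2)), -1), Add(-78, -179)))) = Add(Add(-13002, 5757), Mul(-1, Mul(-179, Pow(Add(16, 32041), -1), -257))) = Add(-7245, Mul(-1, Mul(-179, Pow(32057, -1), -257))) = Add(-7245, Mul(-1, Mul(-179, Rational(1, 32057), -257))) = Add(-7245, Mul(-1, Rational(46003, 32057))) = Add(-7245, Rational(-46003, 32057)) = Rational(-232298968, 32057)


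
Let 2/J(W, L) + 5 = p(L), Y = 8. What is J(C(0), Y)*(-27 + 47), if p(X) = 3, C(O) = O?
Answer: -20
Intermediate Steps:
J(W, L) = -1 (J(W, L) = 2/(-5 + 3) = 2/(-2) = 2*(-1/2) = -1)
J(C(0), Y)*(-27 + 47) = -(-27 + 47) = -1*20 = -20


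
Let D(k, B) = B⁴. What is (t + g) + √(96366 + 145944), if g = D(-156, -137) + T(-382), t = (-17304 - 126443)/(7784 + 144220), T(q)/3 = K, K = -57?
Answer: 53547237837013/152004 + √242310 ≈ 3.5228e+8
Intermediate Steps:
T(q) = -171 (T(q) = 3*(-57) = -171)
t = -143747/152004 ≈ -0.94568
g = 352275190 (g = (-137)⁴ - 171 = 352275361 - 171 = 352275190)
(t + g) + √(96366 + 145944) = (-143747/152004 + 352275190) + √(96366 + 145944) = 53547237837013/152004 + √242310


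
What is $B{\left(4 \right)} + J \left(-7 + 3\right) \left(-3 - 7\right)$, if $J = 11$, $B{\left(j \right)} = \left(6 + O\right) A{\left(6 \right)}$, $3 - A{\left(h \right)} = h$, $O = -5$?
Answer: $437$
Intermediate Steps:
$A{\left(h \right)} = 3 - h$
$B{\left(j \right)} = -3$ ($B{\left(j \right)} = \left(6 - 5\right) \left(3 - 6\right) = 1 \left(3 - 6\right) = 1 \left(-3\right) = -3$)
$B{\left(4 \right)} + J \left(-7 + 3\right) \left(-3 - 7\right) = -3 + 11 \left(-7 + 3\right) \left(-3 - 7\right) = -3 + 11 \left(\left(-4\right) \left(-10\right)\right) = -3 + 11 \cdot 40 = -3 + 440 = 437$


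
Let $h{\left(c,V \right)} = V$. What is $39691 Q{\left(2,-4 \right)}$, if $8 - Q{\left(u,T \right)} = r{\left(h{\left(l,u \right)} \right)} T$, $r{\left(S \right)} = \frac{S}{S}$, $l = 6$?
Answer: $476292$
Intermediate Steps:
$r{\left(S \right)} = 1$
$Q{\left(u,T \right)} = 8 - T$ ($Q{\left(u,T \right)} = 8 - 1 T = 8 - T$)
$39691 Q{\left(2,-4 \right)} = 39691 \left(8 - -4\right) = 39691 \left(8 + 4\right) = 39691 \cdot 12 = 476292$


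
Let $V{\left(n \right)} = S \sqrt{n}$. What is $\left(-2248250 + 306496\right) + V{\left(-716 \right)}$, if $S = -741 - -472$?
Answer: $-1941754 - 538 i \sqrt{179} \approx -1.9418 \cdot 10^{6} - 7198.0 i$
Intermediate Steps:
$S = -269$ ($S = -741 + 472 = -269$)
$V{\left(n \right)} = - 269 \sqrt{n}$
$\left(-2248250 + 306496\right) + V{\left(-716 \right)} = \left(-2248250 + 306496\right) - 269 \sqrt{-716} = -1941754 - 269 \cdot 2 i \sqrt{179} = -1941754 - 538 i \sqrt{179}$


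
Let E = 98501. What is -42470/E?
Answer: -42470/98501 ≈ -0.43116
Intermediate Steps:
-42470/E = -42470/98501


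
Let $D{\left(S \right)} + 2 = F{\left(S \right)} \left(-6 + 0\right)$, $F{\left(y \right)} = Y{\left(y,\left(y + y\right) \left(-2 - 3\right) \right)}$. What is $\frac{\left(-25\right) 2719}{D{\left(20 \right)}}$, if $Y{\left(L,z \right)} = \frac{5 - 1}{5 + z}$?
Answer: $\frac{4418375}{122} \approx 36216.0$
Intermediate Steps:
$Y{\left(L,z \right)} = \frac{4}{5 + z}$
$F{\left(y \right)} = \frac{4}{5 - 10 y}$ ($F{\left(y \right)} = \frac{4}{5 + \left(y + y\right) \left(-2 - 3\right)} = \frac{4}{5 + 2 y \left(-5\right)} = \frac{4}{5 - 10 y}$)
$D{\left(S \right)} = -2 + \frac{24}{-5 + 10 S}$ ($D{\left(S \right)} = -2 + - \frac{4}{-5 + 10 S} \left(-6 + 0\right) = -2 + - \frac{4}{-5 + 10 S} \left(-6\right) = -2 + \frac{24}{-5 + 10 S}$)
$\frac{\left(-25\right) 2719}{D{\left(20 \right)}} = \frac{\left(-25\right) 2719}{\frac{2}{5} \frac{1}{-1 + 2 \cdot 20} \left(17 - 200\right)} = - \frac{67975}{\frac{2}{5} \frac{1}{-1 + 40} \left(17 - 200\right)} = - \frac{67975}{\frac{2}{5} \cdot \frac{1}{39} \left(-183\right)} = - \frac{67975}{- \frac{122}{65}} = \left(-67975\right) \left(- \frac{65}{122}\right) = \frac{4418375}{122}$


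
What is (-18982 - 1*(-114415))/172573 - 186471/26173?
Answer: -29682091974/4516753129 ≈ -6.5716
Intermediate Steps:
(-18982 - 1*(-114415))/172573 - 186471/26173 = (-18982 + 114415)*(1/172573) - 186471*1/26173 = 95433*(1/172573) - 186471/26173 = 95433/172573 - 186471/26173 = -29682091974/4516753129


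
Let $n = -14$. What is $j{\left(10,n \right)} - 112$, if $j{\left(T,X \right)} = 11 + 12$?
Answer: $-89$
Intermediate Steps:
$j{\left(T,X \right)} = 23$
$j{\left(10,n \right)} - 112 = 23 - 112 = -89$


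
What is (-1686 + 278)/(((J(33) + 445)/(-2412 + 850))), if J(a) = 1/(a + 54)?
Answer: 47834688/9679 ≈ 4942.1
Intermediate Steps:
J(a) = 1/(54 + a)
(-1686 + 278)/(((J(33) + 445)/(-2412 + 850))) = (-1686 + 278)/(((1/(54 + 33) + 445)/(-2412 + 850))) = -1408*(-1562/(1/87 + 445)) = -1408/((38716/87)*(-1/1562)) = -1408/(-19358/67947) = -1408*(-67947/19358) = 47834688/9679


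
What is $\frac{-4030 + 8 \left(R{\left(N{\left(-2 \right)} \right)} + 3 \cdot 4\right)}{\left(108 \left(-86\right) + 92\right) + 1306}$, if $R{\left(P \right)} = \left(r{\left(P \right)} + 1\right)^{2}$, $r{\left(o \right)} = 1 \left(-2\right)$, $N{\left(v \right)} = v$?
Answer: $\frac{1963}{3945} \approx 0.49759$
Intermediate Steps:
$r{\left(o \right)} = -2$
$R{\left(P \right)} = 1$ ($R{\left(P \right)} = \left(-2 + 1\right)^{2} = \left(-1\right)^{2} = 1$)
$\frac{-4030 + 8 \left(R{\left(N{\left(-2 \right)} \right)} + 3 \cdot 4\right)}{\left(108 \left(-86\right) + 92\right) + 1306} = \frac{-4030 + 8 \left(1 + 3 \cdot 4\right)}{\left(108 \left(-86\right) + 92\right) + 1306} = \frac{-4030 + 8 \left(1 + 12\right)}{\left(-9288 + 92\right) + 1306} = \frac{-4030 + 8 \cdot 13}{-9196 + 1306} = \frac{-4030 + 104}{-7890} = \left(-3926\right) \left(- \frac{1}{7890}\right) = \frac{1963}{3945}$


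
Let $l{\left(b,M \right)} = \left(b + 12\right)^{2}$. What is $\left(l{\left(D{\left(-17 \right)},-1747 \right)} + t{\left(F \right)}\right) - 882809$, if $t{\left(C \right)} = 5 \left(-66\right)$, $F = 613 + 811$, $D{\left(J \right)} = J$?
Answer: $-883114$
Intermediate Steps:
$F = 1424$
$l{\left(b,M \right)} = \left(12 + b\right)^{2}$
$t{\left(C \right)} = -330$
$\left(l{\left(D{\left(-17 \right)},-1747 \right)} + t{\left(F \right)}\right) - 882809 = \left(\left(12 - 17\right)^{2} - 330\right) - 882809 = \left(\left(-5\right)^{2} - 330\right) - 882809 = \left(25 - 330\right) - 882809 = -305 - 882809 = -883114$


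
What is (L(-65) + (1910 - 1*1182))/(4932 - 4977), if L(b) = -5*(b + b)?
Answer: -1378/45 ≈ -30.622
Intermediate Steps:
L(b) = -10*b
(L(-65) + (1910 - 1*1182))/(4932 - 4977) = (-10*(-65) + (1910 - 1*1182))/(4932 - 4977) = (650 + (1910 - 1182))/(-45) = (650 + 728)*(-1/45) = 1378*(-1/45) = -1378/45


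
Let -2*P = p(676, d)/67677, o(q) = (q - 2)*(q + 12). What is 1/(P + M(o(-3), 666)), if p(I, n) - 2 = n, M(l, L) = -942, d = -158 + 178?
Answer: -67677/63751745 ≈ -0.0010616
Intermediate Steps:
o(q) = (-2 + q)*(12 + q)
d = 20
p(I, n) = 2 + n
P = -11/67677 (P = -(2 + 20)/(2*67677) = -11/67677 ≈ -0.00016254)
1/(P + M(o(-3), 666)) = 1/(-11/67677 - 942) = 1/(-63751745/67677) = -67677/63751745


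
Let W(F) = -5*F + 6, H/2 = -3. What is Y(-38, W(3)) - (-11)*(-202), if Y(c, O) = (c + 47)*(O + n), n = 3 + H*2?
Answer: -2384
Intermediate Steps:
H = -6 (H = 2*(-3) = -6)
n = -9 (n = 3 - 6*2 = 3 - 12 = -9)
W(F) = 6 - 5*F
Y(c, O) = (-9 + O)*(47 + c) (Y(c, O) = (c + 47)*(O - 9) = (47 + c)*(-9 + O) = (-9 + O)*(47 + c))
Y(-38, W(3)) - (-11)*(-202) = (-423 - 9*(-38) + 47*(6 - 5*3) + (6 - 5*3)*(-38)) - (-11)*(-202) = (-423 + 342 + 47*(6 - 15) + (6 - 15)*(-38)) - 1*2222 = (-423 + 342 + 47*(-9) - 9*(-38)) - 2222 = (-423 + 342 - 423 + 342) - 2222 = -162 - 2222 = -2384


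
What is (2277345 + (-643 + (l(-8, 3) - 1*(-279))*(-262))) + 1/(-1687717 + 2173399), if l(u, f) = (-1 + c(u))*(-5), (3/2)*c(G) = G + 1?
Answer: 1066645418549/485682 ≈ 2.1962e+6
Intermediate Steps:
c(G) = ⅔ + 2*G/3 (c(G) = 2*(G + 1)/3 = 2*(1 + G)/3 = ⅔ + 2*G/3)
l(u, f) = 5/3 - 10*u/3 (l(u, f) = (-1 + (⅔ + 2*u/3))*(-5) = (-⅓ + 2*u/3)*(-5) = 5/3 - 10*u/3)
(2277345 + (-643 + (l(-8, 3) - 1*(-279))*(-262))) + 1/(-1687717 + 2173399) = (2277345 + (-643 + ((5/3 - 10/3*(-8)) - 1*(-279))*(-262))) + 1/(-1687717 + 2173399) = (2277345 + (-643 + ((5/3 + 80/3) + 279)*(-262))) + 1/485682 = (2277345 + (-643 + (85/3 + 279)*(-262))) + 1/485682 = (2277345 + (-643 + (922/3)*(-262))) + 1/485682 = (2277345 + (-643 - 241564/3)) + 1/485682 = (2277345 - 243493/3) + 1/485682 = 6588542/3 + 1/485682 = 1066645418549/485682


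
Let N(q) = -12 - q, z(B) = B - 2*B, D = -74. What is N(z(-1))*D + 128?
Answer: 1090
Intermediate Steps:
z(B) = -B
N(z(-1))*D + 128 = (-12 - (-1)*(-1))*(-74) + 128 = (-12 - 1*1)*(-74) + 128 = (-12 - 1)*(-74) + 128 = -13*(-74) + 128 = 962 + 128 = 1090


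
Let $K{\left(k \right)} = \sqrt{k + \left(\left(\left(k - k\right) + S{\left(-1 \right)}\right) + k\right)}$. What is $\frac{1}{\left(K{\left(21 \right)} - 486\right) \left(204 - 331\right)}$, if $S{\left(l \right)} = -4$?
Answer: $\frac{243}{14996033} + \frac{\sqrt{38}}{29992066} \approx 1.641 \cdot 10^{-5}$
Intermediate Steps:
$K{\left(k \right)} = \sqrt{-4 + 2 k}$ ($K{\left(k \right)} = \sqrt{k + \left(\left(\left(k - k\right) - 4\right) + k\right)} = \sqrt{k + \left(\left(0 - 4\right) + k\right)} = \sqrt{k + \left(-4 + k\right)} = \sqrt{-4 + 2 k}$)
$\frac{1}{\left(K{\left(21 \right)} - 486\right) \left(204 - 331\right)} = \frac{1}{\left(\sqrt{-4 + 2 \cdot 21} - 486\right) \left(204 - 331\right)} = \frac{1}{\left(\sqrt{-4 + 42} - 486\right) \left(-127\right)} = \frac{1}{\left(\sqrt{38} - 486\right) \left(-127\right)} = \frac{1}{\left(-486 + \sqrt{38}\right) \left(-127\right)} = \frac{1}{61722 - 127 \sqrt{38}}$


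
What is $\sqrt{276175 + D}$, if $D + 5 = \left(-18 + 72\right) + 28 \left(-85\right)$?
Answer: $2 \sqrt{68461} \approx 523.3$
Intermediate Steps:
$D = -2331$ ($D = -5 + \left(\left(-18 + 72\right) + 28 \left(-85\right)\right) = -5 + \left(54 - 2380\right) = -5 - 2326 = -2331$)
$\sqrt{276175 + D} = \sqrt{276175 - 2331} = \sqrt{273844} = 2 \sqrt{68461}$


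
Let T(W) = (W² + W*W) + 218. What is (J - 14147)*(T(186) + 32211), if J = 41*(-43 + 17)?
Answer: -1545960273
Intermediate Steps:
J = -1066 (J = 41*(-26) = -1066)
T(W) = 218 + 2*W² (T(W) = (W² + W²) + 218 = 2*W² + 218 = 218 + 2*W²)
(J - 14147)*(T(186) + 32211) = (-1066 - 14147)*((218 + 2*186²) + 32211) = -15213*((218 + 2*34596) + 32211) = -15213*((218 + 69192) + 32211) = -15213*(69410 + 32211) = -15213*101621 = -1545960273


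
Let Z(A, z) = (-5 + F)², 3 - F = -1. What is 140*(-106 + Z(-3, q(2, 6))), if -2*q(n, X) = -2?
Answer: -14700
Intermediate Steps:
F = 4 (F = 3 - 1*(-1) = 3 + 1 = 4)
q(n, X) = 1 (q(n, X) = -½*(-2) = 1)
Z(A, z) = 1 (Z(A, z) = (-5 + 4)² = (-1)² = 1)
140*(-106 + Z(-3, q(2, 6))) = 140*(-106 + 1) = 140*(-105) = -14700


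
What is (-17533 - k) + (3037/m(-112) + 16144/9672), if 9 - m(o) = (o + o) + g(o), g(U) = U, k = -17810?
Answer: 13322892/46345 ≈ 287.47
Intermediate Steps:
m(o) = 9 - 3*o (m(o) = 9 - ((o + o) + o) = 9 - (2*o + o) = 9 - 3*o)
(-17533 - k) + (3037/m(-112) + 16144/9672) = (-17533 - 1*(-17810)) + (3037/(9 - 3*(-112)) + 16144/9672) = (-17533 + 17810) + (3037/(9 + 336) + 16144*(1/9672)) = 277 + (3037/345 + 2018/1209) = 277 + 485327/46345 = 13322892/46345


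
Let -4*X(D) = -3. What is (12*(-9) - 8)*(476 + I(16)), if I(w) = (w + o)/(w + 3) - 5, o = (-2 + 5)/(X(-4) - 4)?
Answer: -13517828/247 ≈ -54728.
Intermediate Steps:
X(D) = ¾ (X(D) = -¼*(-3) = ¾)
o = -12/13 (o = (-2 + 5)/(¾ - 4) = 3/(-13/4) = 3*(-4/13) = -12/13 ≈ -0.92308)
I(w) = -5 + (-12/13 + w)/(3 + w) (I(w) = (w - 12/13)/(w + 3) - 5 = (-12/13 + w)/(3 + w) - 5 = -5 + (-12/13 + w)/(3 + w))
(12*(-9) - 8)*(476 + I(16)) = (12*(-9) - 8)*(476 + (-207 - 52*16)/(13*(3 + 16))) = (-108 - 8)*(476 + (1/13)*(-207 - 832)/19) = -116*(476 + (1/13)*(1/19)*(-1039)) = -116*(476 - 1039/247) = -116*116533/247 = -13517828/247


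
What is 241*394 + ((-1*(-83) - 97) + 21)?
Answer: 94961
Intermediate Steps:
241*394 + ((-1*(-83) - 97) + 21) = 94954 + ((83 - 97) + 21) = 94954 + (-14 + 21) = 94954 + 7 = 94961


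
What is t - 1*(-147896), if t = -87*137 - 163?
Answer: 135814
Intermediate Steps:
t = -12082 (t = -11919 - 163 = -12082)
t - 1*(-147896) = -12082 - 1*(-147896) = -12082 + 147896 = 135814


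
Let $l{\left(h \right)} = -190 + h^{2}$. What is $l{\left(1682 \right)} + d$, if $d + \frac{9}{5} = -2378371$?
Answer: $\frac{2252806}{5} \approx 4.5056 \cdot 10^{5}$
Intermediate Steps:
$d = - \frac{11891864}{5}$ ($d = - \frac{9}{5} - 2378371 = - \frac{11891864}{5} \approx -2.3784 \cdot 10^{6}$)
$l{\left(1682 \right)} + d = \left(-190 + 1682^{2}\right) - \frac{11891864}{5} = \left(-190 + 2829124\right) - \frac{11891864}{5} = 2828934 - \frac{11891864}{5} = \frac{2252806}{5}$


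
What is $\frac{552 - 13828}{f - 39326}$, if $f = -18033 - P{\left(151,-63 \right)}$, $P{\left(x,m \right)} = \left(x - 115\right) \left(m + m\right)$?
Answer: $\frac{13276}{52823} \approx 0.25133$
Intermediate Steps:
$P{\left(x,m \right)} = 2 m \left(-115 + x\right)$ ($P{\left(x,m \right)} = \left(-115 + x\right) 2 m = 2 m \left(-115 + x\right)$)
$f = -13497$ ($f = -18033 - 2 \left(-63\right) \left(-115 + 151\right) = -18033 - 2 \left(-63\right) 36 = -18033 - -4536 = -18033 + 4536 = -13497$)
$\frac{552 - 13828}{f - 39326} = \frac{552 - 13828}{-13497 - 39326} = - \frac{13276}{-52823} = \left(-13276\right) \left(- \frac{1}{52823}\right) = \frac{13276}{52823}$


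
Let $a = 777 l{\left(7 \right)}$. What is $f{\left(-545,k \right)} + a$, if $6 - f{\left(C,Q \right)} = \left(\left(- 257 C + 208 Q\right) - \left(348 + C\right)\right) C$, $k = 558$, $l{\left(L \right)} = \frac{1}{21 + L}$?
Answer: $\frac{558790815}{4} \approx 1.397 \cdot 10^{8}$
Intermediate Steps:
$f{\left(C,Q \right)} = 6 - C \left(-348 - 258 C + 208 Q\right)$ ($f{\left(C,Q \right)} = 6 - \left(\left(- 257 C + 208 Q\right) - \left(348 + C\right)\right) C = 6 - \left(-348 - 258 C + 208 Q\right) C = 6 - C \left(-348 - 258 C + 208 Q\right)$)
$a = \frac{111}{4}$ ($a = \frac{777}{21 + 7} = \frac{777}{28} = 777 \cdot \frac{1}{28} = \frac{111}{4} \approx 27.75$)
$f{\left(-545,k \right)} + a = \left(6 + 258 \left(-545\right)^{2} + 348 \left(-545\right) - \left(-113360\right) 558\right) + \frac{111}{4} = \left(6 + 258 \cdot 297025 - 189660 + 63254880\right) + \frac{111}{4} = \left(6 + 76632450 - 189660 + 63254880\right) + \frac{111}{4} = 139697676 + \frac{111}{4} = \frac{558790815}{4}$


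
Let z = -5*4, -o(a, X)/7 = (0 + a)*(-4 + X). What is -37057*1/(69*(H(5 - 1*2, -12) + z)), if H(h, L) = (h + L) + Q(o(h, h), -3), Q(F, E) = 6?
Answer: 37057/1587 ≈ 23.350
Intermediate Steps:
o(a, X) = -7*a*(-4 + X) (o(a, X) = -7*(0 + a)*(-4 + X) = -7*a*(-4 + X))
H(h, L) = 6 + L + h (H(h, L) = (h + L) + 6 = (L + h) + 6 = 6 + L + h)
z = -20
-37057*1/(69*(H(5 - 1*2, -12) + z)) = -37057*1/(69*((6 - 12 + (5 - 1*2)) - 20)) = -37057*1/(69*((6 - 12 + (5 - 2)) - 20)) = -37057*1/(69*((6 - 12 + 3) - 20)) = -37057*1/(69*(-3 - 20)) = -37057/((-23*69)) = -37057/(-1587) = -37057*(-1/1587) = 37057/1587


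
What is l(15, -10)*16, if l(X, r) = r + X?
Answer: 80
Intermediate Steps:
l(X, r) = X + r
l(15, -10)*16 = (15 - 10)*16 = 5*16 = 80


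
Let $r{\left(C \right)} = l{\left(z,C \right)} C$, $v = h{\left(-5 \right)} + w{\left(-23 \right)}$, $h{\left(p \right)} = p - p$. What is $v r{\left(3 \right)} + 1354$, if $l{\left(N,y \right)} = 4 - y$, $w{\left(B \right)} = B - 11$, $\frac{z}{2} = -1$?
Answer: $1252$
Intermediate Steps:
$z = -2$ ($z = 2 \left(-1\right) = -2$)
$w{\left(B \right)} = -11 + B$ ($w{\left(B \right)} = B - 11 = -11 + B$)
$h{\left(p \right)} = 0$
$v = -34$ ($v = 0 - 34 = -34$)
$r{\left(C \right)} = C \left(4 - C\right)$ ($r{\left(C \right)} = \left(4 - C\right) C = C \left(4 - C\right)$)
$v r{\left(3 \right)} + 1354 = - 34 \cdot 3 \left(4 - 3\right) + 1354 = - 34 \cdot 3 \cdot 1 + 1354 = \left(-34\right) 3 + 1354 = -102 + 1354 = 1252$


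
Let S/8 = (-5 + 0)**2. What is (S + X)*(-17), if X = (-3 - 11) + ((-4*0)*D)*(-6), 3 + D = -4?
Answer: -3162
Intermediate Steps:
S = 200 (S = 8*(-5 + 0)**2 = 8*(-5)**2 = 8*25 = 200)
D = -7 (D = -3 - 4 = -7)
X = -14 (X = (-3 - 11) + (-4*0*(-7))*(-6) = -14 + (0*(-7))*(-6) = -14 + 0*(-6) = -14 + 0 = -14)
(S + X)*(-17) = (200 - 14)*(-17) = 186*(-17) = -3162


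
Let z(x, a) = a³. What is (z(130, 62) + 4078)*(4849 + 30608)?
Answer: 8594989542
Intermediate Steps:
(z(130, 62) + 4078)*(4849 + 30608) = (62³ + 4078)*(4849 + 30608) = (238328 + 4078)*35457 = 242406*35457 = 8594989542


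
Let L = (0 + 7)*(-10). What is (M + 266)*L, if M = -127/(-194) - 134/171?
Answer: -308700175/16587 ≈ -18611.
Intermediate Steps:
L = -70 (L = 7*(-10) = -70)
M = -4279/33174 (M = -127*(-1/194) - 134*1/171 = 127/194 - 134/171 = -4279/33174 ≈ -0.12899)
(M + 266)*L = (-4279/33174 + 266)*(-70) = (8820005/33174)*(-70) = -308700175/16587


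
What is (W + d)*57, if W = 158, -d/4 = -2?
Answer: 9462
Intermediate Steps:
d = 8 (d = -4*(-2) = 8)
(W + d)*57 = (158 + 8)*57 = 166*57 = 9462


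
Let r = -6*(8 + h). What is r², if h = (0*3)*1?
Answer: 2304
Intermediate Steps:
h = 0 (h = 0*1 = 0)
r = -48 (r = -6*(8 + 0) = -6*8 = -48)
r² = (-48)² = 2304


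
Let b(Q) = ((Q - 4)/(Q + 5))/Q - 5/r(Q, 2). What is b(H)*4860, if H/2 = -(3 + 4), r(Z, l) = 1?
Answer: -174960/7 ≈ -24994.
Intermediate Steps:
H = -14 (H = 2*(-(3 + 4)) = 2*(-1*7) = 2*(-7) = -14)
b(Q) = -5 + (-4 + Q)/(Q*(5 + Q)) (b(Q) = ((Q - 4)/(Q + 5))/Q - 5/1 = ((-4 + Q)/(5 + Q))/Q - 5*1 = ((-4 + Q)/(5 + Q))/Q - 5 = (-4 + Q)/(Q*(5 + Q)) - 5 = -5 + (-4 + Q)/(Q*(5 + Q)))
b(H)*4860 = ((-4 - 24*(-14) - 5*(-14)**2)/((-14)*(5 - 14)))*4860 = -1/14*(-4 + 336 - 5*196)/(-9)*4860 = -1/14*(-1/9)*(-4 + 336 - 980)*4860 = -1/14*(-1/9)*(-648)*4860 = -36/7*4860 = -174960/7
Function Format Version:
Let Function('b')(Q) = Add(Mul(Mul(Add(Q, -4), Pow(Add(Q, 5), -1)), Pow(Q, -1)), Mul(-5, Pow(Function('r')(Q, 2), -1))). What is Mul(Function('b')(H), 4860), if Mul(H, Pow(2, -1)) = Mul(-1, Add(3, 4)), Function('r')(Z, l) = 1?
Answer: Rational(-174960, 7) ≈ -24994.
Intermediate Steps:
H = -14 (H = Mul(2, Mul(-1, Add(3, 4))) = Mul(2, Mul(-1, 7)) = Mul(2, -7) = -14)
Function('b')(Q) = Add(-5, Mul(Pow(Q, -1), Pow(Add(5, Q), -1), Add(-4, Q))) (Function('b')(Q) = Add(Mul(Mul(Add(Q, -4), Pow(Add(Q, 5), -1)), Pow(Q, -1)), Mul(-5, Pow(1, -1))) = Add(Mul(Mul(Add(-4, Q), Pow(Add(5, Q), -1)), Pow(Q, -1)), Mul(-5, 1)) = Add(Mul(Mul(Pow(Add(5, Q), -1), Add(-4, Q)), Pow(Q, -1)), -5) = Add(Mul(Pow(Q, -1), Pow(Add(5, Q), -1), Add(-4, Q)), -5) = Add(-5, Mul(Pow(Q, -1), Pow(Add(5, Q), -1), Add(-4, Q))))
Mul(Function('b')(H), 4860) = Mul(Mul(Pow(-14, -1), Pow(Add(5, -14), -1), Add(-4, Mul(-24, -14), Mul(-5, Pow(-14, 2)))), 4860) = Mul(Mul(Rational(-1, 14), Pow(-9, -1), Add(-4, 336, Mul(-5, 196))), 4860) = Mul(Mul(Rational(-1, 14), Rational(-1, 9), Add(-4, 336, -980)), 4860) = Mul(Mul(Rational(-1, 14), Rational(-1, 9), -648), 4860) = Mul(Rational(-36, 7), 4860) = Rational(-174960, 7)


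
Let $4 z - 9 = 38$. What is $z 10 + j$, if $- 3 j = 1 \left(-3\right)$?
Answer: $\frac{237}{2} \approx 118.5$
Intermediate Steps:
$z = \frac{47}{4}$ ($z = \frac{9}{4} + \frac{1}{4} \cdot 38 = \frac{9}{4} + \frac{19}{2} = \frac{47}{4} \approx 11.75$)
$j = 1$ ($j = - \frac{1 \left(-3\right)}{3} = \left(- \frac{1}{3}\right) \left(-3\right) = 1$)
$z 10 + j = \frac{47}{4} \cdot 10 + 1 = \frac{235}{2} + 1 = \frac{237}{2}$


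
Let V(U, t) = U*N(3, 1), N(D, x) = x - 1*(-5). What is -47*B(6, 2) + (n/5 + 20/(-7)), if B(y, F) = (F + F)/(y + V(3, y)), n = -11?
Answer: -2707/210 ≈ -12.890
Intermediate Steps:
N(D, x) = 5 + x (N(D, x) = x + 5 = 5 + x)
V(U, t) = 6*U (V(U, t) = U*(5 + 1) = U*6 = 6*U)
B(y, F) = 2*F/(18 + y) (B(y, F) = (F + F)/(y + 6*3) = (2*F)/(y + 18) = (2*F)/(18 + y) = 2*F/(18 + y))
-47*B(6, 2) + (n/5 + 20/(-7)) = -94*2/(18 + 6) + (-11/5 + 20/(-7)) = -94*2/24 + (-11*⅕ + 20*(-⅐)) = -94*2/24 + (-11/5 - 20/7) = -47*⅙ - 177/35 = -47/6 - 177/35 = -2707/210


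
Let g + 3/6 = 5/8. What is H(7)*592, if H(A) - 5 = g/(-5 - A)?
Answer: 17723/6 ≈ 2953.8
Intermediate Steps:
g = 1/8 (g = -1/2 + 5/8 = 1/8 ≈ 0.12500)
H(A) = 5 + 1/(8*(-5 - A))
H(7)*592 = ((199 + 40*7)/(8*(5 + 7)))*592 = ((1/8)*(199 + 280)/12)*592 = ((1/8)*(1/12)*479)*592 = (479/96)*592 = 17723/6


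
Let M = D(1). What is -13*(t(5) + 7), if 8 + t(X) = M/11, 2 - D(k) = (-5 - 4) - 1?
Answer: -13/11 ≈ -1.1818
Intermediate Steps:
D(k) = 12 (D(k) = 2 - ((-5 - 4) - 1) = 2 - (-9 - 1) = 2 - 1*(-10) = 2 + 10 = 12)
M = 12
t(X) = -76/11 (t(X) = -8 + 12/11 = -76/11)
-13*(t(5) + 7) = -13*(-76/11 + 7) = -13*1/11 = -13/11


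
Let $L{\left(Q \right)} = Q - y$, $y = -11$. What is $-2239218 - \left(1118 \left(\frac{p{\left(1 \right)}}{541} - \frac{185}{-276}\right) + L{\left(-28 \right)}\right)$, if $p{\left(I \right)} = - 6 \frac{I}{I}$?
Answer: $- \frac{167229290069}{74658} \approx -2.2399 \cdot 10^{6}$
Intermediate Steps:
$p{\left(I \right)} = -6$ ($p{\left(I \right)} = \left(-6\right) 1 = -6$)
$L{\left(Q \right)} = 11 + Q$ ($L{\left(Q \right)} = Q - -11 = Q + 11 = 11 + Q$)
$-2239218 - \left(1118 \left(\frac{p{\left(1 \right)}}{541} - \frac{185}{-276}\right) + L{\left(-28 \right)}\right) = -2239218 - \left(1118 \left(- \frac{6}{541} - \frac{185}{-276}\right) + \left(11 - 28\right)\right) = -2239218 - \left(1118 \left(\left(-6\right) \frac{1}{541} - - \frac{185}{276}\right) - 17\right) = -2239218 - \left(1118 \left(- \frac{6}{541} + \frac{185}{276}\right) - 17\right) = -2239218 - \left(1118 \cdot \frac{98429}{149316} - 17\right) = -2239218 - \left(\frac{55021811}{74658} - 17\right) = -2239218 - \frac{53752625}{74658} = - \frac{167229290069}{74658}$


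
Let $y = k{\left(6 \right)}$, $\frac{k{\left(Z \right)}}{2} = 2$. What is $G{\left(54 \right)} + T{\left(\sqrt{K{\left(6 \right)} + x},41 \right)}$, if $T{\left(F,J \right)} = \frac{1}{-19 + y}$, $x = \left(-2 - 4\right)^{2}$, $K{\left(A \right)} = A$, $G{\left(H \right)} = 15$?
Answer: $\frac{224}{15} \approx 14.933$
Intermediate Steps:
$k{\left(Z \right)} = 4$ ($k{\left(Z \right)} = 2 \cdot 2 = 4$)
$x = 36$ ($x = \left(-6\right)^{2} = 36$)
$y = 4$
$T{\left(F,J \right)} = - \frac{1}{15}$ ($T{\left(F,J \right)} = \frac{1}{-19 + 4} = \frac{1}{-15} = - \frac{1}{15}$)
$G{\left(54 \right)} + T{\left(\sqrt{K{\left(6 \right)} + x},41 \right)} = 15 - \frac{1}{15} = \frac{224}{15}$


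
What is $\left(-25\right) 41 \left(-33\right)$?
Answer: $33825$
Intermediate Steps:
$\left(-25\right) 41 \left(-33\right) = \left(-1025\right) \left(-33\right) = 33825$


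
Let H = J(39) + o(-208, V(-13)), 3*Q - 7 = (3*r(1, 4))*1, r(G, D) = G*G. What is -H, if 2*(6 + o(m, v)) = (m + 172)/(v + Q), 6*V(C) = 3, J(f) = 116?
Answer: -2422/23 ≈ -105.30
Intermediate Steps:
r(G, D) = G**2
Q = 10/3 (Q = 7/3 + ((3*1**2)*1)/3 = 7/3 + ((3*1)*1)/3 = 7/3 + (3*1)/3 = 7/3 + (1/3)*3 = 7/3 + 1 = 10/3 ≈ 3.3333)
V(C) = 1/2 (V(C) = (1/6)*3 = 1/2)
o(m, v) = -6 + (172 + m)/(2*(10/3 + v)) (o(m, v) = -6 + ((m + 172)/(v + 10/3))/2 = -6 + ((172 + m)/(10/3 + v))/2 = -6 + (172 + m)/(2*(10/3 + v)))
H = 2422/23 (H = 116 + 3*(132 - 208 - 12*1/2)/(2*(10 + 3*(1/2))) = 116 + 3*(132 - 208 - 6)/(2*(10 + 3/2)) = 116 + (3/2)*(-82)/(23/2) = 116 + (3/2)*(2/23)*(-82) = 116 - 246/23 = 2422/23 ≈ 105.30)
-H = -1*2422/23 = -2422/23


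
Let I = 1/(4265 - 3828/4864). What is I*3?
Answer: 3648/5185283 ≈ 0.00070353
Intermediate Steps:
I = 1216/5185283 (I = 1/(4265 - 3828*1/4864) = 1/(4265 - 957/1216) = 1/(5185283/1216) = 1216/5185283 ≈ 0.00023451)
I*3 = (1216/5185283)*3 = 3648/5185283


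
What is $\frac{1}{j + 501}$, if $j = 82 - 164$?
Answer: $\frac{1}{419} \approx 0.0023866$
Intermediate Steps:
$j = -82$
$\frac{1}{j + 501} = \frac{1}{-82 + 501} = \frac{1}{419}$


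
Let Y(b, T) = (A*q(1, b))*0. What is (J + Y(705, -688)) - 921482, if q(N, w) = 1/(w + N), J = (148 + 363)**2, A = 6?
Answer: -660361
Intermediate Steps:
J = 261121 (J = 511**2 = 261121)
q(N, w) = 1/(N + w)
Y(b, T) = 0 (Y(b, T) = (6/(1 + b))*0 = 0)
(J + Y(705, -688)) - 921482 = (261121 + 0) - 921482 = 261121 - 921482 = -660361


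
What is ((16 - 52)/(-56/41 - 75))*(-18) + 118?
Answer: 342890/3131 ≈ 109.51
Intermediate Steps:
((16 - 52)/(-56/41 - 75))*(-18) + 118 = -36/(-56*1/41 - 75)*(-18) + 118 = -36/(-56/41 - 75)*(-18) + 118 = -36/(-3131/41)*(-18) + 118 = -36*(-41/3131)*(-18) + 118 = (1476/3131)*(-18) + 118 = -26568/3131 + 118 = 342890/3131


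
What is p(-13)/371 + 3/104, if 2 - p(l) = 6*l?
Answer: 9433/38584 ≈ 0.24448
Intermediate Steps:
p(l) = 2 - 6*l
p(-13)/371 + 3/104 = (2 - 6*(-13))/371 + 3/104 = (2 + 78)*(1/371) + 3*(1/104) = 80*(1/371) + 3/104 = 80/371 + 3/104 = 9433/38584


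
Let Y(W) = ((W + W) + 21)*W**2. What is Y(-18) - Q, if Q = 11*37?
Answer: -5267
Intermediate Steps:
Y(W) = W**2*(21 + 2*W) (Y(W) = (2*W + 21)*W**2 = (21 + 2*W)*W**2 = W**2*(21 + 2*W))
Q = 407
Y(-18) - Q = (-18)**2*(21 + 2*(-18)) - 1*407 = 324*(21 - 36) - 407 = 324*(-15) - 407 = -4860 - 407 = -5267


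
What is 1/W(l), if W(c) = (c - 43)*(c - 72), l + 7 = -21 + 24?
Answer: 1/3572 ≈ 0.00027996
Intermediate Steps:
l = -4 (l = -7 + (-21 + 24) = -7 + 3 = -4)
W(c) = (-72 + c)*(-43 + c) (W(c) = (-43 + c)*(-72 + c) = (-72 + c)*(-43 + c))
1/W(l) = 1/(3096 + (-4)² - 115*(-4)) = 1/(3096 + 16 + 460) = 1/3572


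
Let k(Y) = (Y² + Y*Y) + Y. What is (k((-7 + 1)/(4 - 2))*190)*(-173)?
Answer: -493050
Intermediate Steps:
k(Y) = Y + 2*Y² (k(Y) = (Y² + Y²) + Y = 2*Y² + Y = Y + 2*Y²)
(k((-7 + 1)/(4 - 2))*190)*(-173) = ((((-7 + 1)/(4 - 2))*(1 + 2*((-7 + 1)/(4 - 2))))*190)*(-173) = (((-6/2)*(1 + 2*(-6/2)))*190)*(-173) = (((-6*½)*(1 + 2*(-6*½)))*190)*(-173) = (-3*(1 + 2*(-3))*190)*(-173) = (-3*(1 - 6)*190)*(-173) = (-3*(-5)*190)*(-173) = (15*190)*(-173) = 2850*(-173) = -493050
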